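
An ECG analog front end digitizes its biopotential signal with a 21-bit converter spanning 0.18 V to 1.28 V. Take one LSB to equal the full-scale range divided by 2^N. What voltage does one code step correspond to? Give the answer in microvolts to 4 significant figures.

0.5245 µV

Range = 1.28 − (0.18) = 1.1 V.
2^21 = 2097152 levels.
LSB = 1.1 V ÷ 2^21 = 1.1/2097152 V = 0.5245 µV.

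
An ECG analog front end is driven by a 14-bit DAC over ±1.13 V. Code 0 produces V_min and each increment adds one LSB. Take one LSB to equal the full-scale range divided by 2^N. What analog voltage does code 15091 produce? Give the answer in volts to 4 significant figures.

Range = 1.13 − (-1.13) = 2.26 V. LSB = 2.26 V / 2^14.
V_out = -1.13 + 15091 × (2.26/16384) V
      = -1.13 + 2.08164 = 0.951644 V.

0.9516 V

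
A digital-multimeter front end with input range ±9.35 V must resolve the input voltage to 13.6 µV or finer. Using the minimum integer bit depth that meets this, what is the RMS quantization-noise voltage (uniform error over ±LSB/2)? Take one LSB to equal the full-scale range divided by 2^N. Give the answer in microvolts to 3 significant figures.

Span: 9.35 V − (-9.35 V) = 18.7 V.
Required number of levels: 18.7/13.6 µV = 1.3750e6; smallest N with 2^N ≥ that is 21.
One LSB is 18.7 V / 2097152 = 8.9169 µV.
σ_q = LSB/√12 = 8.9169 µV/3.4641 = 2.57 µV.

2.57 µV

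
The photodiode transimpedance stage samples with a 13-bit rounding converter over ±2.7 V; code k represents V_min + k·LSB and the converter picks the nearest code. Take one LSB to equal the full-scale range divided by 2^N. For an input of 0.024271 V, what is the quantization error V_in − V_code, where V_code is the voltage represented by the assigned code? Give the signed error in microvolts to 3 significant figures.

The full-scale span is 2.7 − (-2.7) = 5.4 V. LSB = 5.4 V / 2^13 ≈ 0.6592 mV.
(0.024271 − (-2.7)) / LSB = 2.724271 × 8192/5.4 = 4132.8200. Nearest integer: k = 4133.
Reconstructed level: -2.7 + 4133 × 5.4/8192 V = 0.02438964844 V.
e = 0.024271 − (0.02438964844) = −119 µV.

−119 µV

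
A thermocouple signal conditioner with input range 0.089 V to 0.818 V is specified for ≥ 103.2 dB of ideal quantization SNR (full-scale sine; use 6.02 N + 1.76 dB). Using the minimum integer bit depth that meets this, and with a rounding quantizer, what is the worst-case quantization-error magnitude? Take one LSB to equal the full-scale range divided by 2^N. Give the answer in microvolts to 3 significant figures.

2.78 µV

Full-scale range = 0.818 V − (0.089 V) = 0.729 V.
N ≥ (103.2 − 1.76)/6.02 = 16.850 → N_min = 17.
Step size = 0.729/131072 V = 5.5618 µV.
|e|_max = LSB/2 = 2.78 µV.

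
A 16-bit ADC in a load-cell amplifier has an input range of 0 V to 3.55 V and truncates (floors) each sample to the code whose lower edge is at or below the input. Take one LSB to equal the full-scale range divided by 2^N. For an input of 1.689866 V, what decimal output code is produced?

Span = 3.55 V. LSB = 3.55 V / 2^16 ≈ 54.17 µV.
code = ⌊(V_in − V_min)/LSB⌋ = ⌊(V_in − V_min) × 2^16 / range⌋
     = ⌊(1.689866 − (0)) × 65536 / 3.55⌋ = ⌊1.689866 × 65536/3.55⌋
     = ⌊31196.354⌋ = 31196.

31196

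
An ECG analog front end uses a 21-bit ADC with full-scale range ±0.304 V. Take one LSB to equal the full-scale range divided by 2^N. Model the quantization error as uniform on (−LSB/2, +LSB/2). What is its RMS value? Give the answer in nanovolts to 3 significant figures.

83.7 nV

Full-scale range = 0.304 V − (-0.304 V) = 0.608 V.
LSB = 0.608 V / 2^21 = 289.92 nV.
RMS of a uniform error over width LSB is LSB/√12 = 83.7 nV.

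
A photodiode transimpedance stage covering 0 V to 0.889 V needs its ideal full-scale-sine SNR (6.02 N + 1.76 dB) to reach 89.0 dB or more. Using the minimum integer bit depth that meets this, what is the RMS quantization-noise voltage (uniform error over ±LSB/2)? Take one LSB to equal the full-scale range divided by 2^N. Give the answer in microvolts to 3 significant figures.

Range is 0.889 V.
Solving 6.02 N ≥ 89.0 − 1.76: N ≥ 14.492. Round up → N = 15.
One LSB is 0.889 V / 32768 = 27.130 µV.
V_rms = LSB/√12 = 7.83 µV.

7.83 µV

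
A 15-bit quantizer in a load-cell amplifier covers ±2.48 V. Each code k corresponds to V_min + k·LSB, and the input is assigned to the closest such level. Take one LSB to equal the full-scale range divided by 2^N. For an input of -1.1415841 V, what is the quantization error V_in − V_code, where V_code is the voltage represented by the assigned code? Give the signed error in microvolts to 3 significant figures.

Span: 2.48 V − (-2.48 V) = 4.96 V. LSB = 4.96 V / 2^15 ≈ 151.4 µV.
Position in LSBs: (-1.1415841 − (-2.48)) × 32768/4.96 = 8842.1799; rounding gives k = 8842.
V_code = V_min + k × range/2^15 = -2.48 + 8842 × 4.96/32768 = -1.1416113281 V.
Error = V_in − V_code = -1.1415841 − (-1.1416113281) = +27.2 µV.

+27.2 µV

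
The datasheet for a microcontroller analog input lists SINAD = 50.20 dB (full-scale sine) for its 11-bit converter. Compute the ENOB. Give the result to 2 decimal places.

ENOB = (50.20 − 1.76)/6.02 = 8.0465 bits.

8.05 bits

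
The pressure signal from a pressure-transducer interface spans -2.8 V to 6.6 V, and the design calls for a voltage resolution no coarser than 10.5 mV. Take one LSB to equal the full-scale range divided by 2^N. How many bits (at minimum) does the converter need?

10 bits

The full-scale span is 6.6 − (-2.8) = 9.4 V.
Need 2^N ≥ 9.4 V / 10.5 mV = 895.2 → N_min = 10.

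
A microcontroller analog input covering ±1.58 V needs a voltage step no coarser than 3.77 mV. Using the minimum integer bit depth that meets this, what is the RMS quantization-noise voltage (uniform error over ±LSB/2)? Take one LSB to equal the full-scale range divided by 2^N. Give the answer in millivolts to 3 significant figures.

0.891 mV

Range = 1.58 − (-1.58) = 3.16 V.
Need 2^N ≥ 3.16 V / 3.77 mV = 838.2 → N_min = 10.
LSB = 3.16 V / 2^10 = 3.0859 mV.
σ_q = LSB/√12 = 3.0859 mV/3.4641 = 0.891 mV.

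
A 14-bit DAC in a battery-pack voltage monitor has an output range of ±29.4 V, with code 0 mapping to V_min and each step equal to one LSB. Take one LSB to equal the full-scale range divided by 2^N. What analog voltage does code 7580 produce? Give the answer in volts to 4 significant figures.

-2.196 V

Full-scale range = 29.4 V − (-29.4 V) = 58.8 V. LSB = 58.8 V / 2^14.
Output = V_min + (7580/16384) × range = -29.4 + 0.462646 × 58.8 V
      = -29.4 V + 27.2036 V = -2.19639 V.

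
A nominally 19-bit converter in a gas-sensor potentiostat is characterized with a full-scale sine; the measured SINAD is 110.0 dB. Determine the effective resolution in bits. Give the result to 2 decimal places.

ENOB = (SINAD − 1.76) / 6.02 = (110.0 − 1.76) / 6.02 = 108.24 / 6.02 = 17.9801.

17.98 bits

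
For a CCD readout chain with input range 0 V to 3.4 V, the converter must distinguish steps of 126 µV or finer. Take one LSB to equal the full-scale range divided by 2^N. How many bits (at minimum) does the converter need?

15 bits

Range is 3.4 V.
Levels needed ≥ 3.4/126 µV = 26980. 2^15 = 32768 suffices, so N_min = 15.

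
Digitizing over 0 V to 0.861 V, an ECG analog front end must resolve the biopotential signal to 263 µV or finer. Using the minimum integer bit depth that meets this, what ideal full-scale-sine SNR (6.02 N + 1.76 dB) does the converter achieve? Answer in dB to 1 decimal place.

74.0 dB

V_FS = 0.861 V.
Levels needed ≥ 0.861/263 µV = 3274. 2^12 = 4096 suffices, so N_min = 12.
6.02(12) + 1.76 = 74.00 dB.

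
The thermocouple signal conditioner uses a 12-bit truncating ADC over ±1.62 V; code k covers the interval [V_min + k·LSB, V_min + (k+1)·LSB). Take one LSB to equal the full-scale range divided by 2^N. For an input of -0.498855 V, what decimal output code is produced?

1417

Span: 1.62 V − (-1.62 V) = 3.24 V. LSB = 3.24 V / 2^12 ≈ 0.7910 mV.
V_in − V_min = -0.498855 − (-1.62) = 1.121145 V.
Divide by LSB: 1.121145 × 4096/3.24 = 1417.3487.
Truncating gives code 1417.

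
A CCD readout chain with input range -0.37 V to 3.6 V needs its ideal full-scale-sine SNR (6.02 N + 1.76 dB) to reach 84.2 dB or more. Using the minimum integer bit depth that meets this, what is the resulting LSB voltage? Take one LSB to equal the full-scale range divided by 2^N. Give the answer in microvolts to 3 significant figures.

Range = 3.6 − (-0.37) = 3.97 V.
6.02 N + 1.76 ≥ 84.2 gives N ≥ 13.694, so the minimum integer is 14.
LSB = 3.97 V / 2^14 = 242 µV.

242 µV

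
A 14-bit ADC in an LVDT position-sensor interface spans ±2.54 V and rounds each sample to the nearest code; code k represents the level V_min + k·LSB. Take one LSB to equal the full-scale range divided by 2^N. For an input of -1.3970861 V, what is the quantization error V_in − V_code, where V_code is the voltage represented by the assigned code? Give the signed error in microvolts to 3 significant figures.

Range = 2.54 − (-2.54) = 5.08 V. LSB = 5.08 V / 2^14 ≈ 310.1 µV.
(-1.3970861 − (-2.54)) / LSB = 1.1429139 × 16384/5.08 = 3686.1223. Nearest integer: k = 3686.
V_code = -2.54 + (3686/16384) × 5.08 = -1.3971240234 V.
V_in − V_code = -1.3970861 − (-1.3971240234) = +37.9 µV.

+37.9 µV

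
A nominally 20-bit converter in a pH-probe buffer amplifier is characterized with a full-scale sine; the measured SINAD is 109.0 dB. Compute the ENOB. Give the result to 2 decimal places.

17.81 bits

Inverting SNR = 6.02 N + 1.76: N_eff = (109.0 − 1.76)/6.02 = 17.8140.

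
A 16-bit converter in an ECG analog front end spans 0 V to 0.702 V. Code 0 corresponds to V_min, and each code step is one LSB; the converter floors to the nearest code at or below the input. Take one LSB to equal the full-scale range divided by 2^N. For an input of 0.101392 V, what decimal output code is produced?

Range is 0.702 V. LSB = 0.702 V / 2^16 ≈ 10.71 µV.
code = ⌊(V_in − V_min)/LSB⌋ = ⌊(V_in − V_min) × 2^16 / range⌋
     = ⌊(0.101392 − (0)) × 65536 / 0.702⌋ = ⌊0.101392 × 65536/0.702⌋
     = ⌊9465.564⌋ = 9465.

9465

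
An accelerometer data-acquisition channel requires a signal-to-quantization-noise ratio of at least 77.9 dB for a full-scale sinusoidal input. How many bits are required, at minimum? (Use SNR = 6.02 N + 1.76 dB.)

13 bits

N ≥ (77.9 − 1.76)/6.02 = 12.648 → N_min = 13.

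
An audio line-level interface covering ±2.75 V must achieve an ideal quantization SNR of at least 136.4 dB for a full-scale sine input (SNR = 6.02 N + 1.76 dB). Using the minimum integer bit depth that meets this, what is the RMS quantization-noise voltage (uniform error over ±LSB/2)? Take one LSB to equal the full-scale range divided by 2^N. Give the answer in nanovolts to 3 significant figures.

189 nV

Range = 2.75 − (-2.75) = 5.5 V.
Required N = ⌈(136.4 − 1.76)/6.02⌉ = ⌈22.365⌉ = 23.
One LSB is 5.5 V / 8388608 = 0.65565 µV.
RMS noise = LSB/√12 = 189 nV.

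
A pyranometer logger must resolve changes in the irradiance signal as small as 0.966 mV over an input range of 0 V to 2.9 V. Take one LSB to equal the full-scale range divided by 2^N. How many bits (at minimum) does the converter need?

12 bits

Range is 2.9 V.
Need 2^N ≥ 2.9 V / 0.966 mV = 3002 → N_min = 12.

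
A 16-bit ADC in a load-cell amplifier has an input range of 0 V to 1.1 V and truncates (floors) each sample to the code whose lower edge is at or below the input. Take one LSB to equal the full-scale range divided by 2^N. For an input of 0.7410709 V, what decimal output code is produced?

44151

V_FS = 1.1 V. LSB = 1.1 V / 2^16 ≈ 16.78 µV.
V_in − V_min = 0.7410709 − (0) = 0.7410709 V.
Divide by LSB: 0.7410709 × 65536/1.1 = 44151.6568.
Truncating gives code 44151.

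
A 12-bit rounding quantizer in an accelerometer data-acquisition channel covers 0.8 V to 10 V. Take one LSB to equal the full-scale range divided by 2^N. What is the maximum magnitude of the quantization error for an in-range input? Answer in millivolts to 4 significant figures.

The full-scale span is 10 − (0.8) = 9.2 V.
One LSB is 9.2 V / 4096 = 2.24609 mV.
|e|_max = LSB/2 = 1.123 mV.

1.123 mV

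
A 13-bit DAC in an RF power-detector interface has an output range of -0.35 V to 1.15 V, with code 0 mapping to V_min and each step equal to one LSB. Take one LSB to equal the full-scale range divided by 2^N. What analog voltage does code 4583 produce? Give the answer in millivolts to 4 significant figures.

The full-scale span is 1.15 − (-0.35) = 1.5 V. LSB = 1.5 V / 2^13.
Output = V_min + (4583/8192) × range = -0.35 + 0.559448 × 1.5 V
      = -0.35 + 0.839172 = 0.489172 V.

489.2 mV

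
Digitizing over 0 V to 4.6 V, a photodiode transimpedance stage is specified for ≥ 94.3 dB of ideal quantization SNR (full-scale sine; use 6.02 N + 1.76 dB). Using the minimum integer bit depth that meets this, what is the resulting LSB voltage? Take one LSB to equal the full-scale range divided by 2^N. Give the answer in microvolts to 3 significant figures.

70.2 µV

Range is 4.6 V.
N ≥ (94.3 − 1.76)/6.02 = 15.372 → N_min = 16.
One LSB is 4.6 V / 65536 = 70.2 µV.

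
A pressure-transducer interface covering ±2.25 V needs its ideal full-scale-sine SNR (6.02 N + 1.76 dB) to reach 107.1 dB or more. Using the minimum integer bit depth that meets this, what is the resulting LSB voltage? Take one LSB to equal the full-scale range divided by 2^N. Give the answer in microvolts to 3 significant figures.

17.2 µV

The full-scale span is 2.25 − (-2.25) = 4.5 V.
Required N = ⌈(107.1 − 1.76)/6.02⌉ = ⌈17.498⌉ = 18.
One LSB is 4.5 V / 262144 = 17.2 µV.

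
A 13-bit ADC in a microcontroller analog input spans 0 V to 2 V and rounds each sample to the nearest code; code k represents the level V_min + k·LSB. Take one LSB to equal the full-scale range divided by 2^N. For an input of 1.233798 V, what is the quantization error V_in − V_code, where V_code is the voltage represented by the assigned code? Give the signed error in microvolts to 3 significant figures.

Span = 2 V. LSB = 2 V / 2^13 ≈ 244.1 µV.
(1.233798 − (0)) / LSB = 1.233798 × 8192/2 = 5053.6366. Nearest integer: k = 5054.
Reconstructed level: 0 + 5054 × 2/8192 V = 1.233886719 V.
V_in − V_code = 1.233798 − (1.233886719) = −88.7 µV.

−88.7 µV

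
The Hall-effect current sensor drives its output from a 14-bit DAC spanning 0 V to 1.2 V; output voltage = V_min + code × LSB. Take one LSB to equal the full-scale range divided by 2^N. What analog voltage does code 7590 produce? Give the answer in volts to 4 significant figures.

0.5559 V

V_FS = 1.2 V. LSB = 1.2 V / 2^14.
V_out = 0 + 7590 × (1.2/16384) V
      = 0 + 0.555908 = 0.555908 V.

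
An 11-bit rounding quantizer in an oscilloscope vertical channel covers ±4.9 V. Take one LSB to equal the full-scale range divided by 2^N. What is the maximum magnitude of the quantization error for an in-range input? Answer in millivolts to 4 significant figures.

2.393 mV

The full-scale span is 4.9 − (-4.9) = 9.8 V.
One LSB is 9.8 V / 2048 = 4.78516 mV.
Worst-case error for round-to-nearest is half an LSB: 2.393 mV.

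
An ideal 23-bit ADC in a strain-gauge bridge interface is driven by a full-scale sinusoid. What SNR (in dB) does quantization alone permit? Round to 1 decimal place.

SNR = 6.02·23 + 1.76 = 140.22 dB.

140.2 dB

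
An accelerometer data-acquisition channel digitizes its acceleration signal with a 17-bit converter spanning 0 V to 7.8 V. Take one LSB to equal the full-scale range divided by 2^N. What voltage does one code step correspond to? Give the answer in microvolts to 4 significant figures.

V_FS = 7.8 V.
2^17 = 131072 levels.
One LSB is 7.8 V / 131072 = 59.51 µV.

59.51 µV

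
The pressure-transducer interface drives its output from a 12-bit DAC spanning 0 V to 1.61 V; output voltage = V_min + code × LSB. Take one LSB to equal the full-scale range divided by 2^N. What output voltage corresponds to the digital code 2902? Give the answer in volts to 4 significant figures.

Range is 1.61 V. LSB = 1.61 V / 2^12.
V_out = V_min + code × LSB = 0 V + 2902 × 1.61 V / 4096
      = 0 + 1.14068 = 1.14068 V.

1.141 V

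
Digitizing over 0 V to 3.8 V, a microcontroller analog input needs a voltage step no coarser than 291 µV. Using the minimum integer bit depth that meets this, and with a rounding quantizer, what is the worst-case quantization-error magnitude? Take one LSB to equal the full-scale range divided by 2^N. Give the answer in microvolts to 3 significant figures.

116 µV

V_FS = 3.8 V.
Required number of levels: 3.8/291 µV = 13058; smallest N with 2^N ≥ that is 14.
LSB = 3.8 V / 2^14 = 231.93 µV.
Max error for round-to-nearest is LSB/2 = 116 µV.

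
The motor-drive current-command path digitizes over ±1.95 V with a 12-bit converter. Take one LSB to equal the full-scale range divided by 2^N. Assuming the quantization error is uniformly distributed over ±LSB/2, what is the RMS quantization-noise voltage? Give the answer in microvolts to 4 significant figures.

Range = 1.95 − (-1.95) = 3.9 V.
One LSB is 3.9 V / 4096 = 0.952148 mV.
For a uniform distribution on [−LSB/2, +LSB/2], V_rms = LSB/√12 = 0.952148 mV/3.4641 = 274.9 µV.

274.9 µV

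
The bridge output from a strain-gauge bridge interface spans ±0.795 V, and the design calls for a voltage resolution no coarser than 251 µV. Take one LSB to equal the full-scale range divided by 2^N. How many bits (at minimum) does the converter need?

13 bits

The full-scale span is 0.795 − (-0.795) = 1.59 V.
Need 2^N ≥ 1.59 V / 251 µV = 6335 → N_min = 13.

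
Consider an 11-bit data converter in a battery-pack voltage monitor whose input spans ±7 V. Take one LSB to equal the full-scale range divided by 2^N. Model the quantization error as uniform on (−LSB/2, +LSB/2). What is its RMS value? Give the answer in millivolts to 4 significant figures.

1.973 mV

The full-scale span is 7 − (-7) = 14 V.
LSB = 14 V / 2^11 = 6.83594 mV.
For a uniform distribution on [−LSB/2, +LSB/2], V_rms = LSB/√12 = 6.83594 mV/3.4641 = 1.973 mV.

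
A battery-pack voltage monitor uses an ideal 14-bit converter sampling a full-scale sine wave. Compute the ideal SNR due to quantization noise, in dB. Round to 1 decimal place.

SNR = 6.02·14 + 1.76 = 86.04 dB.

86.0 dB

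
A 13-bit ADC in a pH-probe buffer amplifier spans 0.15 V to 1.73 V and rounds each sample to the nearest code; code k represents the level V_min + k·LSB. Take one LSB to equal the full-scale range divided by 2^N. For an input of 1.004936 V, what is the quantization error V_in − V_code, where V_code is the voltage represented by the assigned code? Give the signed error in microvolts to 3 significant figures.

Span: 1.73 V − (0.15 V) = 1.58 V. LSB = 1.58 V / 2^13 ≈ 192.9 µV.
(1.004936 − (0.15)) / LSB = 0.854936 × 8192/1.58 = 4432.6808. Nearest integer: k = 4433.
V_code = 0.15 + (4433/8192) × 1.58 = 1.004997559 V.
e = 1.004936 − (1.004997559) = −61.6 µV.

−61.6 µV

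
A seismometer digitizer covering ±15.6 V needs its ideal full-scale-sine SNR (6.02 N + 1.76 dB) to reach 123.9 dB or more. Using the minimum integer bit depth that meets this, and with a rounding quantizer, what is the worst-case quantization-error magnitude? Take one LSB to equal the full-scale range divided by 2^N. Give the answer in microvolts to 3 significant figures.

The full-scale span is 15.6 − (-15.6) = 31.2 V.
Required N = ⌈(123.9 − 1.76)/6.02⌉ = ⌈20.289⌉ = 21.
Step size = 31.2/2097152 V = 14.877 µV.
|e|_max = LSB/2 = 7.44 µV.

7.44 µV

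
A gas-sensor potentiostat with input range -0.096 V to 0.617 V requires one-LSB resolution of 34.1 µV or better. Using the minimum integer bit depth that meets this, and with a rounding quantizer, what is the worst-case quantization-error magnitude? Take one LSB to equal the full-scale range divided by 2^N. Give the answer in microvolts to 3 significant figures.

10.9 µV

Span: 0.617 V − (-0.096 V) = 0.713 V.
0.713 V / 34.1 µV = 20910. Since 2^14 = 16384 and 2^15 = 32768, N = 15.
LSB = 0.713 V ÷ 2^15 = 0.713/32768 V = 21.759 µV.
Max error for round-to-nearest is LSB/2 = 10.9 µV.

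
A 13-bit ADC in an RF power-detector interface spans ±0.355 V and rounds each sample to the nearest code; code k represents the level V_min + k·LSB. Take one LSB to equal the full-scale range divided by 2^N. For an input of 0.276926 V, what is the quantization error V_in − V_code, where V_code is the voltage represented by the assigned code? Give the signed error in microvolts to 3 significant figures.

Span: 0.355 V − (-0.355 V) = 0.71 V. LSB = 0.71 V / 2^13 ≈ 86.67 µV.
(V_in − V_min)/LSB = (0.276926 − (-0.355)) × 8192/0.71 = 7291.1800 → nearest code k = 7291.
Reconstructed level: -0.355 + 7291 × 0.71/8192 V = 0.2769104004 V.
e = 0.276926 − (0.2769104004) = +15.6 µV.

+15.6 µV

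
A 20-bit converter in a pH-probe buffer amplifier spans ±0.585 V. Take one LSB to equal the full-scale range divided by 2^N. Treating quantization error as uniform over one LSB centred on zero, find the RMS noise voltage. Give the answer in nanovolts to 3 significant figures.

Range = 0.585 − (-0.585) = 1.17 V.
LSB = 1.17 V ÷ 2^20 = 1.17/1048576 V = 1.1158 µV.
RMS of a uniform error over width LSB is LSB/√12 = 322 nV.

322 nV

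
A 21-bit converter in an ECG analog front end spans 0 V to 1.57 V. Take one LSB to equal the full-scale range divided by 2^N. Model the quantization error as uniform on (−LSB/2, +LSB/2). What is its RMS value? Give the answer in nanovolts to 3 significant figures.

216 nV

Full-scale range = 1.57 V.
Step size = 1.57/2097152 V = 0.74863 µV.
V_rms = LSB/√12 = 0.74863 µV / √12 = 216 nV.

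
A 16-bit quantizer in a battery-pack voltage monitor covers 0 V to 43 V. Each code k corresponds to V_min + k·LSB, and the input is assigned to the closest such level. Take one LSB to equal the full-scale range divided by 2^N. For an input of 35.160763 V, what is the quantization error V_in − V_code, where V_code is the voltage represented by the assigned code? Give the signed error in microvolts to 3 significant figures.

+180 µV

V_FS = 43 V. LSB = 43 V / 2^16 ≈ 0.6561 mV.
(35.160763 − (0)) / LSB = 35.160763 × 65536/43 = 53588.2736. Nearest integer: k = 53588.
V_code = 0 + (53588/65536) × 43 = 35.160583496 V.
e = 35.160763 − (35.160583496) = +180 µV.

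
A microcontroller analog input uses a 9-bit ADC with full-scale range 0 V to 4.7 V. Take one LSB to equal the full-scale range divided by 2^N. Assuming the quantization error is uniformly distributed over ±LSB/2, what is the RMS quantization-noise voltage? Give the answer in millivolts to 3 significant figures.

Range is 4.7 V.
LSB = 4.7 V ÷ 2^9 = 4.7/512 V = 9.1797 mV.
RMS of a uniform error over width LSB is LSB/√12 = 2.65 mV.

2.65 mV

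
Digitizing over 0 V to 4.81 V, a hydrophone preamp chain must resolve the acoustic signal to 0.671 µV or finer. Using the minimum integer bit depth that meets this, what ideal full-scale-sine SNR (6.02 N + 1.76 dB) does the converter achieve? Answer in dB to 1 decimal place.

V_FS = 4.81 V.
Required number of levels: 4.81/0.671 µV = 7.1684e6; smallest N with 2^N ≥ that is 23.
Ideal SNR at N = 23: 6.02·23 + 1.76 = 140.2 dB.

140.2 dB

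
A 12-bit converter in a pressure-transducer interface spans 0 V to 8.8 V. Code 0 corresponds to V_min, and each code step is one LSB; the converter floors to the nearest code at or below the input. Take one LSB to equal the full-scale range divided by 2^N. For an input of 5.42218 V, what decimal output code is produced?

Span = 8.8 V. LSB = 8.8 V / 2^12 ≈ 2.148 mV.
code = ⌊(V_in − V_min)/LSB⌋ = ⌊(V_in − V_min) × 2^12 / range⌋
     = ⌊(5.42218 − (0)) × 4096 / 8.8⌋ = ⌊5.42218 × 4096/8.8⌋
     = ⌊2523.778⌋ = 2523.

2523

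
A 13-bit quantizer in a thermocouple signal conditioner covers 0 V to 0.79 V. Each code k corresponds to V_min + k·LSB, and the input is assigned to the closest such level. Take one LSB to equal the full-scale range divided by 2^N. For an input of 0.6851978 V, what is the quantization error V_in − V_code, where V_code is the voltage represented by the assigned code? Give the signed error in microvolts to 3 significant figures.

+23.2 µV

Span = 0.79 V. LSB = 0.79 V / 2^13 ≈ 96.44 µV.
(V_in − V_min)/LSB = (0.6851978 − (0)) × 8192/0.79 = 7105.2410 → nearest code k = 7105.
Reconstructed level: 0 + 7105 × 0.79/8192 V = 0.6851745605 V.
Error = V_in − V_code = 0.6851978 − (0.6851745605) = +23.2 µV.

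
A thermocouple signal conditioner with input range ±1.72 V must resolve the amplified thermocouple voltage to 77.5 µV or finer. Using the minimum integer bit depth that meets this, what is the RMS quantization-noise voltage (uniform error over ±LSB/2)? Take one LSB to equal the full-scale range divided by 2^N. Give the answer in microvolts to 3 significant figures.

Full-scale range = 1.72 V − (-1.72 V) = 3.44 V.
Required number of levels: 3.44/77.5 µV = 44387; smallest N with 2^N ≥ that is 16.
LSB = 3.44 V / 2^16 = 52.490 µV.
V_rms = LSB/√12 = 15.2 µV.

15.2 µV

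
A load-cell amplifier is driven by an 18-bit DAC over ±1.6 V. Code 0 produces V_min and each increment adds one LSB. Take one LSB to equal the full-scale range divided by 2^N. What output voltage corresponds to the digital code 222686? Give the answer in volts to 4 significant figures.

Range = 1.6 − (-1.6) = 3.2 V. LSB = 3.2 V / 2^18.
V_out = -1.6 + 222686 × (3.2/262144) V
      = -1.6 + 2.71833 = 1.11833 V.

1.118 V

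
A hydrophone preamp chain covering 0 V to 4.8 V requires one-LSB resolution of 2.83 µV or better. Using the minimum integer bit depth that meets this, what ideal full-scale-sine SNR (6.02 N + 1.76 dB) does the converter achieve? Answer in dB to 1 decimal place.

Span = 4.8 V.
4.8 V / 2.83 µV = 1.696e6. Since 2^20 = 1048576 and 2^21 = 2097152, N = 21.
Ideal SNR at N = 21: 6.02·21 + 1.76 = 128.2 dB.

128.2 dB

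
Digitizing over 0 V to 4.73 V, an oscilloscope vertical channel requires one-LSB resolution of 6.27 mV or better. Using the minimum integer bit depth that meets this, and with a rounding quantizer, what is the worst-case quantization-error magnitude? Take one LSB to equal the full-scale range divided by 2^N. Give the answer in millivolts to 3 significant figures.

2.31 mV

V_FS = 4.73 V.
Levels needed ≥ 4.73/6.27 mV = 754.4. 2^10 = 1024 suffices, so N_min = 10.
One LSB is 4.73 V / 1024 = 4.6191 mV.
Max error for round-to-nearest is LSB/2 = 2.31 mV.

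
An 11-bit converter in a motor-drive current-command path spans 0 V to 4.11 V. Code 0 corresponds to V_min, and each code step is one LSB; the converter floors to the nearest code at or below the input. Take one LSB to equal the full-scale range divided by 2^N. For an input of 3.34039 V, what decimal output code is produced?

1664

Full-scale range = 4.11 V. LSB = 4.11 V / 2^11 ≈ 2.007 mV.
code = ⌊(V_in − V_min)/LSB⌋ = ⌊(V_in − V_min) × 2^11 / range⌋
     = ⌊(3.34039 − (0)) × 2048 / 4.11⌋ = ⌊3.34039 × 2048/4.11⌋
     = ⌊1664.506⌋ = 1664.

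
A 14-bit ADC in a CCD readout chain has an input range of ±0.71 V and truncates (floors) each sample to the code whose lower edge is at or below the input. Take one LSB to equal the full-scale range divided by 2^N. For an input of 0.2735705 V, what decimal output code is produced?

Range = 0.71 − (-0.71) = 1.42 V. LSB = 1.42 V / 2^14 ≈ 86.67 µV.
V_in − V_min = 0.2735705 − (-0.71) = 0.9835705 V.
Divide by LSB: 0.9835705 × 16384/1.42 = 11348.4641.
Truncating gives code 11348.

11348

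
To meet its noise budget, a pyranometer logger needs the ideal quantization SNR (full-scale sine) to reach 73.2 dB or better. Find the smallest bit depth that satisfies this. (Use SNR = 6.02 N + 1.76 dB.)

12 bits

N ≥ (73.2 − 1.76)/6.02 = 11.867 → N_min = 12.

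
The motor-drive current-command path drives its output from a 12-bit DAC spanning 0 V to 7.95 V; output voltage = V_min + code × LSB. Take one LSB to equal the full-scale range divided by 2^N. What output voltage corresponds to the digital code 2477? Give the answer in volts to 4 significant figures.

4.808 V

Span = 7.95 V. LSB = 7.95 V / 2^12.
V_out = 0 + 2477 × (7.95/4096) V
      = 0 + 4.80765 = 4.80765 V.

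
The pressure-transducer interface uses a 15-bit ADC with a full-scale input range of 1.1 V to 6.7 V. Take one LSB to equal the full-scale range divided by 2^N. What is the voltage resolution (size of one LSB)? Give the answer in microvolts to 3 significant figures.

Full-scale range = 6.7 V − (1.1 V) = 5.6 V.
Number of codes = 2^15 = 32768.
LSB = 5.6 V ÷ 2^15 = 5.6/32768 V = 171 µV.

171 µV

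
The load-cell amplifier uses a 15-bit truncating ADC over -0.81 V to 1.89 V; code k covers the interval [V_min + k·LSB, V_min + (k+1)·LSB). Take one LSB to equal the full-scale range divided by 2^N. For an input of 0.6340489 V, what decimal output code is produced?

Full-scale range = 1.89 V − (-0.81 V) = 2.7 V. LSB = 2.7 V / 2^15 ≈ 82.40 µV.
(V_in − V_min) × 2^15/range = (0.6340489 − (-0.81)) × 32768/2.7 = 17525.405.
Floor → code = 17525.

17525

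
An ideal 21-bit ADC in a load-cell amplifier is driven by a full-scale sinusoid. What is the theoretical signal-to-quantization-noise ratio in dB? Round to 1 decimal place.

128.2 dB

SNR = 6.02·21 + 1.76 = 128.18 dB.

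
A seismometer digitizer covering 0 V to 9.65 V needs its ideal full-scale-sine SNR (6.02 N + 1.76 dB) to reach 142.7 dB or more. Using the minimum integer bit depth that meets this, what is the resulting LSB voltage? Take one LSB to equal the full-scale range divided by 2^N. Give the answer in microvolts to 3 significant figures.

0.575 µV

Range is 9.65 V.
6.02 N + 1.76 ≥ 142.7 gives N ≥ 23.412, so the minimum integer is 24.
Step size = 9.65/16777216 V = 0.575 µV.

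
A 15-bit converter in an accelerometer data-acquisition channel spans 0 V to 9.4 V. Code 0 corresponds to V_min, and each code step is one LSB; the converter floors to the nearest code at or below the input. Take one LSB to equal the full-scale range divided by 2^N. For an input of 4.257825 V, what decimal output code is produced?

Full-scale range = 9.4 V. LSB = 9.4 V / 2^15 ≈ 286.9 µV.
(V_in − V_min) × 2^15/range = (4.257825 − (0)) × 32768/9.4 = 14842.597.
Floor → code = 14842.

14842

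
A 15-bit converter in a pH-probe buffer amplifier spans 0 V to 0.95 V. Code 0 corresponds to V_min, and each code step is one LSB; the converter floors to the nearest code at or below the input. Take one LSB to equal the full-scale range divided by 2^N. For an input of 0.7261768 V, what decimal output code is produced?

V_FS = 0.95 V. LSB = 0.95 V / 2^15 ≈ 28.99 µV.
V_in − V_min = 0.7261768 − (0) = 0.7261768 V.
Divide by LSB: 0.7261768 × 32768/0.95 = 25047.7488.
Truncating gives code 25047.

25047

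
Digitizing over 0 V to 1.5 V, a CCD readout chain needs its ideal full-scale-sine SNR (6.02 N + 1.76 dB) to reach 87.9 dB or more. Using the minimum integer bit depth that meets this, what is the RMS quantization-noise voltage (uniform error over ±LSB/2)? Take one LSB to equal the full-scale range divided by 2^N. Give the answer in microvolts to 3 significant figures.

13.2 µV

Span = 1.5 V.
N ≥ (87.9 − 1.76)/6.02 = 14.309 → N_min = 15.
LSB = 1.5 V ÷ 2^15 = 1.5/32768 V = 45.776 µV.
V_rms = LSB/√12 = 13.2 µV.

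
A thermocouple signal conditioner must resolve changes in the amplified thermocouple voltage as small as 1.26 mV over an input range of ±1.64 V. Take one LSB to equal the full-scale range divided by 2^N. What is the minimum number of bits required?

12 bits

Full-scale range = 1.64 V − (-1.64 V) = 3.28 V.
Required number of levels: 3.28/1.26 mV = 2603.2; smallest N with 2^N ≥ that is 12.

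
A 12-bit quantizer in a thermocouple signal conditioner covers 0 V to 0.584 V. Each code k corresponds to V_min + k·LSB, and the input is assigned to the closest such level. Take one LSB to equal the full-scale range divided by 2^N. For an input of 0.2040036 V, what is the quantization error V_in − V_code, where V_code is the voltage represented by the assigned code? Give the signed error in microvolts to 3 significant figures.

−25.7 µV

Range is 0.584 V. LSB = 0.584 V / 2^12 ≈ 142.6 µV.
(V_in − V_min)/LSB = (0.2040036 − (0)) × 4096/0.584 = 1430.8198 → nearest code k = 1431.
V_code = V_min + k × range/2^12 = 0 + 1431 × 0.584/4096 = 0.2040292969 V.
Error = V_in − V_code = 0.2040036 − (0.2040292969) = −25.7 µV.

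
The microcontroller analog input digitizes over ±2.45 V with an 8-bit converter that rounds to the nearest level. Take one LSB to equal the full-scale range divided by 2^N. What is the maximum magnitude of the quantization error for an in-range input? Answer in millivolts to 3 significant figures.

Full-scale range = 2.45 V − (-2.45 V) = 4.9 V.
LSB = 4.9 V ÷ 2^8 = 4.9/256 V = 19.141 mV.
|e|_max = LSB/2 = 9.57 mV.

9.57 mV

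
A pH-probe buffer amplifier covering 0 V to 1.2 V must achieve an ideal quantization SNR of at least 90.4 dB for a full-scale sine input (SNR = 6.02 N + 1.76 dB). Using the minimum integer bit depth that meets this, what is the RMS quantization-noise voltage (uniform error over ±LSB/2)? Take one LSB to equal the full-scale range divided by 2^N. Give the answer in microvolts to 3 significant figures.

Range is 1.2 V.
N ≥ (90.4 − 1.76)/6.02 = 14.724 → N_min = 15.
One LSB is 1.2 V / 32768 = 36.621 µV.
σ_q = LSB/√12 = 36.621 µV/3.4641 = 10.6 µV.

10.6 µV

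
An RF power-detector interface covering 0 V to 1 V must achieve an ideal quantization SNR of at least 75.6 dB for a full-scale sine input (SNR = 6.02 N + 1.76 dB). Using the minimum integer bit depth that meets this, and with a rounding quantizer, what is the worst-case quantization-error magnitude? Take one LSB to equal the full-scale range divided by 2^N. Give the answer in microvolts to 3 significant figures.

61.0 µV

V_FS = 1 V.
N ≥ (75.6 − 1.76)/6.02 = 12.266 → N_min = 13.
LSB = 1 V / 2^13 = 122.07 µV.
Max error for round-to-nearest is LSB/2 = 61.0 µV.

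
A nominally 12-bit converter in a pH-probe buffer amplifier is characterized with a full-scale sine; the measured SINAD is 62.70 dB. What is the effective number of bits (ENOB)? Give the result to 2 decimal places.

10.12 bits

(62.70 − 1.76) / 6.02 = 60.94/6.02 = 10.1229 effective bits.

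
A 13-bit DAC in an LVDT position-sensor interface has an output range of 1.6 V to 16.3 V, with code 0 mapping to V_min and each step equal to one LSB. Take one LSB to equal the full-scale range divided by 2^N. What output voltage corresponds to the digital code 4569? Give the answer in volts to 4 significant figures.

9.799 V

Full-scale range = 16.3 V − (1.6 V) = 14.7 V. LSB = 14.7 V / 2^13.
Output = V_min + (4569/8192) × range = 1.6 + 0.557739 × 14.7 V
      = 1.6 + 8.19877 = 9.79877 V.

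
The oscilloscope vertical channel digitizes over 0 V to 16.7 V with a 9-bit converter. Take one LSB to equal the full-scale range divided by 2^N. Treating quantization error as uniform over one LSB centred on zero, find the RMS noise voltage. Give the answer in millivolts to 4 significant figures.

9.416 mV

Range is 16.7 V.
One LSB is 16.7 V / 512 = 32.6172 mV.
RMS of a uniform error over width LSB is LSB/√12 = 9.416 mV.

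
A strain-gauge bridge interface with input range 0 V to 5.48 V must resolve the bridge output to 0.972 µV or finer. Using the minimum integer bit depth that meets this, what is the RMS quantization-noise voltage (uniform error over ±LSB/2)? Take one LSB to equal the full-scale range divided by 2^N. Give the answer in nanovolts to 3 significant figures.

Full-scale range = 5.48 V.
5.48 V / 0.972 µV = 5.638e6. Since 2^22 = 4194304 and 2^23 = 8388608, N = 23.
LSB = 5.48 V ÷ 2^23 = 5.48/8388608 V = 0.65327 µV.
RMS noise = LSB/√12 = 189 nV.

189 nV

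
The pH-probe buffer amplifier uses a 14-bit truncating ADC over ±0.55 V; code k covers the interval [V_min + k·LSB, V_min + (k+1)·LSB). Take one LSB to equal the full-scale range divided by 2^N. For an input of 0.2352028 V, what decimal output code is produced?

11695

The full-scale span is 0.55 − (-0.55) = 1.1 V. LSB = 1.1 V / 2^14 ≈ 67.14 µV.
(V_in − V_min) × 2^14/range = (0.2352028 − (-0.55)) × 16384/1.1 = 11695.239.
Floor → code = 11695.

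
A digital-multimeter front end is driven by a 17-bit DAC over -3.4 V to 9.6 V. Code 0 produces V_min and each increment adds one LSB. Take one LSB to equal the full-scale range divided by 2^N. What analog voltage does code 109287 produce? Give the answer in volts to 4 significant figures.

The full-scale span is 9.6 − (-3.4) = 13 V. LSB = 13 V / 2^17.
V_out = -3.4 + 109287 × (13/131072) V
      = -3.4 V + 10.8393 V = 7.43932 V.

7.439 V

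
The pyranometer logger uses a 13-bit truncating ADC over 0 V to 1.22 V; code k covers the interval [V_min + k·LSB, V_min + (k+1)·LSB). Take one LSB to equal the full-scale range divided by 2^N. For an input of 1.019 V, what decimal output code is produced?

V_FS = 1.22 V. LSB = 1.22 V / 2^13 ≈ 148.9 µV.
(V_in − V_min) × 2^13/range = (1.019 − (0)) × 8192/1.22 = 6842.334.
Floor → code = 6842.

6842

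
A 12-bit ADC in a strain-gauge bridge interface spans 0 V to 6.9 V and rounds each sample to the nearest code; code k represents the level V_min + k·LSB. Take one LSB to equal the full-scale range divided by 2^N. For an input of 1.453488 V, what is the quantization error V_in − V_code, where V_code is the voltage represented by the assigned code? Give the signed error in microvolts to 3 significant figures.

−296 µV

Full-scale range = 6.9 V. LSB = 6.9 V / 2^12 ≈ 1.685 mV.
(1.453488 − (0)) / LSB = 1.453488 × 4096/6.9 = 862.8242. Nearest integer: k = 863.
Reconstructed level: 0 + 863 × 6.9/4096 V = 1.453784180 V.
e = 1.453488 − (1.453784180) = −296 µV.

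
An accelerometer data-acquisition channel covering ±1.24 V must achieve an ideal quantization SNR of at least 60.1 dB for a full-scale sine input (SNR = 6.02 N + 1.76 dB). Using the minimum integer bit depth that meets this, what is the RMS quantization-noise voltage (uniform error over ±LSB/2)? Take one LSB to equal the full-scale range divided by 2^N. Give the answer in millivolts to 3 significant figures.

The full-scale span is 1.24 − (-1.24) = 2.48 V.
N ≥ (60.1 − 1.76)/6.02 = 9.691 → N_min = 10.
One LSB is 2.48 V / 1024 = 2.4219 mV.
σ_q = LSB/√12 = 2.4219 mV/3.4641 = 0.699 mV.

0.699 mV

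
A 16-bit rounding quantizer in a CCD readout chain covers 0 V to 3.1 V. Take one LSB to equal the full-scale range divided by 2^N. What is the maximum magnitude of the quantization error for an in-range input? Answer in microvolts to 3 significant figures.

Full-scale range = 3.1 V.
Step size = 3.1/65536 V = 47.302 µV.
|e|_max = LSB/2 = 23.7 µV.

23.7 µV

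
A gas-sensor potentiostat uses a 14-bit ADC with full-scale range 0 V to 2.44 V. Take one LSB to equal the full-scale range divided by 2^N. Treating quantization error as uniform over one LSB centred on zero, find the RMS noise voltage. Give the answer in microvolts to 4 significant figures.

V_FS = 2.44 V.
One LSB is 2.44 V / 16384 = 148.926 µV.
V_rms = LSB/√12 = 148.926 µV / √12 = 42.99 µV.

42.99 µV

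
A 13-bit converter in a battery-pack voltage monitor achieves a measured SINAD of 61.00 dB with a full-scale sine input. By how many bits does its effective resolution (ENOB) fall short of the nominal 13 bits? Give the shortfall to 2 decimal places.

3.16 bits

ENOB = (SINAD − 1.76)/6.02 = (61.00 − 1.76)/6.02 = 9.8405 bits.
Shortfall = 13 − 9.8405 = 3.1595 bits.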